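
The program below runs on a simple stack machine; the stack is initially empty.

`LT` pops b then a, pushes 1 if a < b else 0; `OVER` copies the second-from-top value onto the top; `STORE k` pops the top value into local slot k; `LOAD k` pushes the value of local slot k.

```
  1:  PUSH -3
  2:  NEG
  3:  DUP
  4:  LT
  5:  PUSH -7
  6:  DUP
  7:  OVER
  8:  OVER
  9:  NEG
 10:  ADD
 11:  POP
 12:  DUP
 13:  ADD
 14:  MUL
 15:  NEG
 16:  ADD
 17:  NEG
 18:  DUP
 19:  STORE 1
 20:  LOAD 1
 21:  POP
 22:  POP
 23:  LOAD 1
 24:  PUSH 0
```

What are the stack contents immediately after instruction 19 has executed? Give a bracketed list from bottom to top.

[98]

PUSH -3 -> [-3]
NEG     -> [3]
DUP     -> [3, 3]
LT      -> [0]
PUSH -7 -> [0, -7]
DUP     -> [0, -7, -7]
OVER    -> [0, -7, -7, -7]
OVER    -> [0, -7, -7, -7, -7]
NEG     -> [0, -7, -7, -7, 7]
ADD     -> [0, -7, -7, 0]
POP     -> [0, -7, -7]
DUP     -> [0, -7, -7, -7]
ADD     -> [0, -7, -14]
MUL     -> [0, 98]
NEG     -> [0, -98]
ADD     -> [-98]
NEG     -> [98]
DUP     -> [98, 98]
STORE 1 -> [98]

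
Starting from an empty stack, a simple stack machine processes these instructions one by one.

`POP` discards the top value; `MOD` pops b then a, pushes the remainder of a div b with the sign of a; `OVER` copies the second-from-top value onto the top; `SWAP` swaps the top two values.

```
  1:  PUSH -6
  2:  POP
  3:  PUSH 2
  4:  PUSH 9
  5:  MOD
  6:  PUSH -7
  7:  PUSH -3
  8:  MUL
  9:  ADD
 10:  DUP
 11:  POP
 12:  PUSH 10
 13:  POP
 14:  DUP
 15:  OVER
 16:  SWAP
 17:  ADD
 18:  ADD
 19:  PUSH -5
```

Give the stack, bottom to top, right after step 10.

PUSH -6 -> -6
POP     -> (empty)
PUSH 2  -> 2
PUSH 9  -> 2 9
MOD     -> 2
PUSH -7 -> 2 -7
PUSH -3 -> 2 -7 -3
MUL     -> 2 21
ADD     -> 23
DUP     -> 23 23

[23, 23]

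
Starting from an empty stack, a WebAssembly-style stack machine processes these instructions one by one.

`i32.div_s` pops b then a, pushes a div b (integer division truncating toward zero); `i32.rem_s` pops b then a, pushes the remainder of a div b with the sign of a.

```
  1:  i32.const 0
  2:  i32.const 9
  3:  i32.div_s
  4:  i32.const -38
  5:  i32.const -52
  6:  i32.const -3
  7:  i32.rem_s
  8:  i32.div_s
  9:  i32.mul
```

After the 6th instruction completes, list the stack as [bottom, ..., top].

[0, -38, -52, -3]

i32.const 0   -> 0
i32.const 9   -> 0 9
i32.div_s     -> 0
i32.const -38 -> 0 -38
i32.const -52 -> 0 -38 -52
i32.const -3  -> 0 -38 -52 -3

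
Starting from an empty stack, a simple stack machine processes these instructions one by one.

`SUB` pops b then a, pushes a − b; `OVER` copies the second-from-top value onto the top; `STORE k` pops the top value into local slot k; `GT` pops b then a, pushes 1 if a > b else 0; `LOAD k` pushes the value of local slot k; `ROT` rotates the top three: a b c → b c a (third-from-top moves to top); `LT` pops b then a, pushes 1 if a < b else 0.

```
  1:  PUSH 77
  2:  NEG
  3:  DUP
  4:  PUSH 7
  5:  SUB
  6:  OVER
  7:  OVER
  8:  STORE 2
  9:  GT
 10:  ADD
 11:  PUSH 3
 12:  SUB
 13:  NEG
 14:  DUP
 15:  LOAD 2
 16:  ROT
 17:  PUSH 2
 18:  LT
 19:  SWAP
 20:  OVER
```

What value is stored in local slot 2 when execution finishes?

PUSH 77 → 77
NEG     → -77
DUP     → -77 -77
PUSH 7  → -77 -77 7
SUB     → -77 -84
OVER    → -77 -84 -77
OVER    → -77 -84 -77 -84
STORE 2 → -77 -84 -77
GT      → -77 0
ADD     → -77
PUSH 3  → -77 3
SUB     → -80
NEG     → 80
DUP     → 80 80
LOAD 2  → 80 80 -84
ROT     → 80 -84 80
PUSH 2  → 80 -84 80 2
LT      → 80 -84 0
SWAP    → 80 0 -84
OVER    → 80 0 -84 0

-84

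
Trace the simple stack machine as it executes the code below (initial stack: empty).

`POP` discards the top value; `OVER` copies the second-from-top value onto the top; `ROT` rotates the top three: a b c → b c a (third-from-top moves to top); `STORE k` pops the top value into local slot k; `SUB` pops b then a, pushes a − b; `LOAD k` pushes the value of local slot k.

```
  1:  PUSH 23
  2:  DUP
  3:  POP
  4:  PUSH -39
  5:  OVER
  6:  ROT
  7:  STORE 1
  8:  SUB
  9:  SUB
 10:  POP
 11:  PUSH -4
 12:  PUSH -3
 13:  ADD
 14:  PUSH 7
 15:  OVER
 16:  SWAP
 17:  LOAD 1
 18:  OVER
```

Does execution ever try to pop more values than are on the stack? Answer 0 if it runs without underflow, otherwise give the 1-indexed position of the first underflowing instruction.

9

PUSH 23  → 23
DUP      → 23 23
POP      → 23
PUSH -39 → 23 -39
OVER     → 23 -39 23
ROT      → -39 23 23
STORE 1  → -39 23
SUB      → -62
SUB  — needs 2 operands, stack has 1 → underflow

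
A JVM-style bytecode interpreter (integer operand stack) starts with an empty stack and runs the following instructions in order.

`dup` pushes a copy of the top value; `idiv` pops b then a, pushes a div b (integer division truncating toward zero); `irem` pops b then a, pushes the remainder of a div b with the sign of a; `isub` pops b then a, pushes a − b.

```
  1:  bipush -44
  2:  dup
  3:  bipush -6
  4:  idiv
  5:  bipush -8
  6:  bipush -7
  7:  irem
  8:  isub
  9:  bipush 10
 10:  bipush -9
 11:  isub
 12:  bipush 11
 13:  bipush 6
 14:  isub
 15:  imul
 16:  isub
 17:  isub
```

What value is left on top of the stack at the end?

43

bipush -44 : [-44]
dup        : [-44, -44]
bipush -6  : [-44, -44, -6]
idiv       : [-44, 7]
bipush -8  : [-44, 7, -8]
bipush -7  : [-44, 7, -8, -7]
irem       : [-44, 7, -1]
isub       : [-44, 8]
bipush 10  : [-44, 8, 10]
bipush -9  : [-44, 8, 10, -9]
isub       : [-44, 8, 19]
bipush 11  : [-44, 8, 19, 11]
bipush 6   : [-44, 8, 19, 11, 6]
isub       : [-44, 8, 19, 5]
imul       : [-44, 8, 95]
isub       : [-44, -87]
isub       : [43]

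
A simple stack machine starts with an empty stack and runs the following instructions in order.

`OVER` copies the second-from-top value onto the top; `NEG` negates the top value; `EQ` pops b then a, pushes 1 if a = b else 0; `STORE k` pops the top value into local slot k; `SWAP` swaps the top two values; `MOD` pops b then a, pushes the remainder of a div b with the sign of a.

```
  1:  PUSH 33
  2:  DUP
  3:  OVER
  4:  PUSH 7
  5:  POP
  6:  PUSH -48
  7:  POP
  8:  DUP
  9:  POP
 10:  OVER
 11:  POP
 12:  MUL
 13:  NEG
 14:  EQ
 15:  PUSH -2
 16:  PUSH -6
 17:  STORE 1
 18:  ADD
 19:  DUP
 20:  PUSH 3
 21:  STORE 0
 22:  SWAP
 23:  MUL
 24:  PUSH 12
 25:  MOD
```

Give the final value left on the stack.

PUSH 33  : [33]
DUP      : [33, 33]
OVER     : [33, 33, 33]
PUSH 7   : [33, 33, 33, 7]
POP      : [33, 33, 33]
PUSH -48 : [33, 33, 33, -48]
POP      : [33, 33, 33]
DUP      : [33, 33, 33, 33]
POP      : [33, 33, 33]
OVER     : [33, 33, 33, 33]
POP      : [33, 33, 33]
MUL      : [33, 1089]
NEG      : [33, -1089]
EQ       : [0]
PUSH -2  : [0, -2]
PUSH -6  : [0, -2, -6]
STORE 1  : [0, -2]
ADD      : [-2]
DUP      : [-2, -2]
PUSH 3   : [-2, -2, 3]
STORE 0  : [-2, -2]
SWAP     : [-2, -2]
MUL      : [4]
PUSH 12  : [4, 12]
MOD      : [4]

4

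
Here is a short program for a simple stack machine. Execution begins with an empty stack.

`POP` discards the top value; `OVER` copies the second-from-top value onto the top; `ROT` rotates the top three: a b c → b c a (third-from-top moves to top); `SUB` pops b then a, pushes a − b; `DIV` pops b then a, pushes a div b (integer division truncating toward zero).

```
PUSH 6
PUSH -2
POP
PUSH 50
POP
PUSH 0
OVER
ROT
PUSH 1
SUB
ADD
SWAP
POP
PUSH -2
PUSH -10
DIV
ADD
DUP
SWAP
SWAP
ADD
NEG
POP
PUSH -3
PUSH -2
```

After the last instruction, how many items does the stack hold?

2

PUSH 6    6
PUSH -2   6 -2
POP       6
PUSH 50   6 50
POP       6
PUSH 0    6 0
OVER      6 0 6
ROT       0 6 6
PUSH 1    0 6 6 1
SUB       0 6 5
ADD       0 11
SWAP      11 0
POP       11
PUSH -2   11 -2
PUSH -10  11 -2 -10
DIV       11 0
ADD       11
DUP       11 11
SWAP      11 11
SWAP      11 11
ADD       22
NEG       -22
POP       (empty)
PUSH -3   -3
PUSH -2   -3 -2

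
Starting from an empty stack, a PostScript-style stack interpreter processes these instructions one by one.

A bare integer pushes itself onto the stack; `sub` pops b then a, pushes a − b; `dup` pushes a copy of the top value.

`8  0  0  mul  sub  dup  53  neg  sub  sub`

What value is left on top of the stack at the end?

8   -> [8]
0   -> [8, 0]
0   -> [8, 0, 0]
mul -> [8, 0]
sub -> [8]
dup -> [8, 8]
53  -> [8, 8, 53]
neg -> [8, 8, -53]
sub -> [8, 61]
sub -> [-53]

-53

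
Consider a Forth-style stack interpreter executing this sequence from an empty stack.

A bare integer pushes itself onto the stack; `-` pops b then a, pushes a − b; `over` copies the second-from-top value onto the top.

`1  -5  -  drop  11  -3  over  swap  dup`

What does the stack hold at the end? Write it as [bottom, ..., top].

1    -> 1
-5   -> 1 -5
-    -> 6
drop -> (empty)
11   -> 11
-3   -> 11 -3
over -> 11 -3 11
swap -> 11 11 -3
dup  -> 11 11 -3 -3

[11, 11, -3, -3]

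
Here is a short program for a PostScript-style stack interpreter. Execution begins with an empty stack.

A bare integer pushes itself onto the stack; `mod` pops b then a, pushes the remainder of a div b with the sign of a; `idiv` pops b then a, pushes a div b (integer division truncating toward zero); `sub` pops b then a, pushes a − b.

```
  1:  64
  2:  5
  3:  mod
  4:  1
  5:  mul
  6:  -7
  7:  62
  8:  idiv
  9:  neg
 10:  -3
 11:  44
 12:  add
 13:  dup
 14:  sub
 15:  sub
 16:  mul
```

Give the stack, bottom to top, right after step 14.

64   -> 64
5    -> 64 5
mod  -> 4
1    -> 4 1
mul  -> 4
-7   -> 4 -7
62   -> 4 -7 62
idiv -> 4 0
neg  -> 4 0
-3   -> 4 0 -3
44   -> 4 0 -3 44
add  -> 4 0 41
dup  -> 4 0 41 41
sub  -> 4 0 0

[4, 0, 0]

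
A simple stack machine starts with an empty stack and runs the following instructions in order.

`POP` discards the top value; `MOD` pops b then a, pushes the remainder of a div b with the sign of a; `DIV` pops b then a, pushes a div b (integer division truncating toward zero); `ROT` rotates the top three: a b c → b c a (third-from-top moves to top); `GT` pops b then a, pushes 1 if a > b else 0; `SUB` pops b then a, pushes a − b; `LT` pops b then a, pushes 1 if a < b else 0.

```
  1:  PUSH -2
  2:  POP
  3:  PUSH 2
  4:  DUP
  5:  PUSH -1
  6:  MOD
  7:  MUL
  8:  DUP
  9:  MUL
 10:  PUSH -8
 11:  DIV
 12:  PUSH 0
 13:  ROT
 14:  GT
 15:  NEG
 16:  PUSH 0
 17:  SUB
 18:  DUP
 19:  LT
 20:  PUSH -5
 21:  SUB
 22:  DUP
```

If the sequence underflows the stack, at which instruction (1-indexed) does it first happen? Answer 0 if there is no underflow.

13

PUSH -2 -> -2
POP     -> (empty)
PUSH 2  -> 2
DUP     -> 2 2
PUSH -1 -> 2 2 -1
MOD     -> 2 0
MUL     -> 0
DUP     -> 0 0
MUL     -> 0
PUSH -8 -> 0 -8
DIV     -> 0
PUSH 0  -> 0 0
ROT  — needs 3 operands, stack has 2 → underflow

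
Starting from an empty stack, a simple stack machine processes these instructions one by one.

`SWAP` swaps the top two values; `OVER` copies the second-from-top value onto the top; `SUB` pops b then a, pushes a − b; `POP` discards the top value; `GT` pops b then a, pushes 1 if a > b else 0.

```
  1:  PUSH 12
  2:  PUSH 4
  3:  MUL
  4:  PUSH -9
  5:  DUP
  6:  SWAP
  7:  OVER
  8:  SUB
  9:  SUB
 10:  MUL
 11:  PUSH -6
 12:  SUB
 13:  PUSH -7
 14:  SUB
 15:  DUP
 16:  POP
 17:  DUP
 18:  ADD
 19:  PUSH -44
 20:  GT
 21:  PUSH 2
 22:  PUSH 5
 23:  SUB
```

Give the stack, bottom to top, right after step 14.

[-419]

PUSH 12 : [12]
PUSH 4  : [12, 4]
MUL     : [48]
PUSH -9 : [48, -9]
DUP     : [48, -9, -9]
SWAP    : [48, -9, -9]
OVER    : [48, -9, -9, -9]
SUB     : [48, -9, 0]
SUB     : [48, -9]
MUL     : [-432]
PUSH -6 : [-432, -6]
SUB     : [-426]
PUSH -7 : [-426, -7]
SUB     : [-419]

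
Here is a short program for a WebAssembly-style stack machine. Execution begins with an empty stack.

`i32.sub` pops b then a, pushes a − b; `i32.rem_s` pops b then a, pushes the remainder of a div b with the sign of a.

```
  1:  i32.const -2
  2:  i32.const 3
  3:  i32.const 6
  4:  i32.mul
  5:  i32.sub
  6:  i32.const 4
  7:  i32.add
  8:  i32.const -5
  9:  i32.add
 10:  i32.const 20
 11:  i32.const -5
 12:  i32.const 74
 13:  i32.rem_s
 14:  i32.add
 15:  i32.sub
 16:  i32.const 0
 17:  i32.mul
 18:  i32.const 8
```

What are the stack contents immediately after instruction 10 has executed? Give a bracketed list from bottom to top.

[-21, 20]

i32.const -2 -> [-2]
i32.const 3  -> [-2, 3]
i32.const 6  -> [-2, 3, 6]
i32.mul      -> [-2, 18]
i32.sub      -> [-20]
i32.const 4  -> [-20, 4]
i32.add      -> [-16]
i32.const -5 -> [-16, -5]
i32.add      -> [-21]
i32.const 20 -> [-21, 20]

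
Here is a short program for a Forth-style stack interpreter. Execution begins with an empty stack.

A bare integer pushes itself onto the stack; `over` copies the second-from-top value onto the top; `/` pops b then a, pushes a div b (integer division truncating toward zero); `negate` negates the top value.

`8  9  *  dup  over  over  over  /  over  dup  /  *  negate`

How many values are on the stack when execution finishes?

4

8       [8]
9       [8, 9]
*       [72]
dup     [72, 72]
over    [72, 72, 72]
over    [72, 72, 72, 72]
over    [72, 72, 72, 72, 72]
/       [72, 72, 72, 1]
over    [72, 72, 72, 1, 72]
dup     [72, 72, 72, 1, 72, 72]
/       [72, 72, 72, 1, 1]
*       [72, 72, 72, 1]
negate  [72, 72, 72, -1]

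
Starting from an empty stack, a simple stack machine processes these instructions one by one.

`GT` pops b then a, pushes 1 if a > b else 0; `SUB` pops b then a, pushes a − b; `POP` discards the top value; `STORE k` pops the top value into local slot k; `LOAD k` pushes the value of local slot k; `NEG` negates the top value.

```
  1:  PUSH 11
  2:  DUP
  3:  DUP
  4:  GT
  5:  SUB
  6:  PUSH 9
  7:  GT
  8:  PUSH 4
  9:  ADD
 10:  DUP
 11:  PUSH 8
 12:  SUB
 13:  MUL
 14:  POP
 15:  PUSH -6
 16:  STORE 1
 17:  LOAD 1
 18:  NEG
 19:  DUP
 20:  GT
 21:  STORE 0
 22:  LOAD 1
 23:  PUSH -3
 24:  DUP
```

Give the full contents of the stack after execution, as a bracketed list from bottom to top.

PUSH 11 → 11
DUP     → 11 11
DUP     → 11 11 11
GT      → 11 0
SUB     → 11
PUSH 9  → 11 9
GT      → 1
PUSH 4  → 1 4
ADD     → 5
DUP     → 5 5
PUSH 8  → 5 5 8
SUB     → 5 -3
MUL     → -15
POP     → (empty)
PUSH -6 → -6
STORE 1 → (empty)
LOAD 1  → -6
NEG     → 6
DUP     → 6 6
GT      → 0
STORE 0 → (empty)
LOAD 1  → -6
PUSH -3 → -6 -3
DUP     → -6 -3 -3

[-6, -3, -3]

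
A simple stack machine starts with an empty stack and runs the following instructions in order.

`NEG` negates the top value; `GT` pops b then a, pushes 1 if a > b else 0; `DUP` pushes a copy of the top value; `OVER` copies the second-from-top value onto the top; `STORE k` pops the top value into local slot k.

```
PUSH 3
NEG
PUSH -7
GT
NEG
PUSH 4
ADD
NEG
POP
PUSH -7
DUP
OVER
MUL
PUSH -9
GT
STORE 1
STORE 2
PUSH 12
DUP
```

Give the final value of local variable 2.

-7

PUSH 3  → [3]
NEG     → [-3]
PUSH -7 → [-3, -7]
GT      → [1]
NEG     → [-1]
PUSH 4  → [-1, 4]
ADD     → [3]
NEG     → [-3]
POP     → []
PUSH -7 → [-7]
DUP     → [-7, -7]
OVER    → [-7, -7, -7]
MUL     → [-7, 49]
PUSH -9 → [-7, 49, -9]
GT      → [-7, 1]
STORE 1 → [-7]
STORE 2 → []
PUSH 12 → [12]
DUP     → [12, 12]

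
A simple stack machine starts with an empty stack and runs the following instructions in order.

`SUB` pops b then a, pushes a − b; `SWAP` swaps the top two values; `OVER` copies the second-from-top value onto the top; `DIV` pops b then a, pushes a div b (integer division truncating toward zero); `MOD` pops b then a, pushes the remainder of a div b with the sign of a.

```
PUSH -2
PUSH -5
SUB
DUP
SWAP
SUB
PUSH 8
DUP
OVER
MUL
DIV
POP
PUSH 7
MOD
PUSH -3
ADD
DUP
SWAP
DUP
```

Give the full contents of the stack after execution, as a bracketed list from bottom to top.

PUSH -2 : -2
PUSH -5 : -2 -5
SUB     : 3
DUP     : 3 3
SWAP    : 3 3
SUB     : 0
PUSH 8  : 0 8
DUP     : 0 8 8
OVER    : 0 8 8 8
MUL     : 0 8 64
DIV     : 0 0
POP     : 0
PUSH 7  : 0 7
MOD     : 0
PUSH -3 : 0 -3
ADD     : -3
DUP     : -3 -3
SWAP    : -3 -3
DUP     : -3 -3 -3

[-3, -3, -3]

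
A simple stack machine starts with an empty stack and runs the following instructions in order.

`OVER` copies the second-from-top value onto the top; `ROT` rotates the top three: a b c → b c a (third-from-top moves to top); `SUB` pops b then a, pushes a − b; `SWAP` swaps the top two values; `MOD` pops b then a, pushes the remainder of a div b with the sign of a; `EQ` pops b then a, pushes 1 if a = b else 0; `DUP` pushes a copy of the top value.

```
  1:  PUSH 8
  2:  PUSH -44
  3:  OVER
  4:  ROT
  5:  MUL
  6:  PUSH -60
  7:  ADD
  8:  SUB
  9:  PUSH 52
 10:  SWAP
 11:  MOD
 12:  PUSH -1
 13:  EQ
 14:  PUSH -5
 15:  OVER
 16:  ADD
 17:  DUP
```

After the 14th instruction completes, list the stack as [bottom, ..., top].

[0, -5]

PUSH 8   : [8]
PUSH -44 : [8, -44]
OVER     : [8, -44, 8]
ROT      : [-44, 8, 8]
MUL      : [-44, 64]
PUSH -60 : [-44, 64, -60]
ADD      : [-44, 4]
SUB      : [-48]
PUSH 52  : [-48, 52]
SWAP     : [52, -48]
MOD      : [4]
PUSH -1  : [4, -1]
EQ       : [0]
PUSH -5  : [0, -5]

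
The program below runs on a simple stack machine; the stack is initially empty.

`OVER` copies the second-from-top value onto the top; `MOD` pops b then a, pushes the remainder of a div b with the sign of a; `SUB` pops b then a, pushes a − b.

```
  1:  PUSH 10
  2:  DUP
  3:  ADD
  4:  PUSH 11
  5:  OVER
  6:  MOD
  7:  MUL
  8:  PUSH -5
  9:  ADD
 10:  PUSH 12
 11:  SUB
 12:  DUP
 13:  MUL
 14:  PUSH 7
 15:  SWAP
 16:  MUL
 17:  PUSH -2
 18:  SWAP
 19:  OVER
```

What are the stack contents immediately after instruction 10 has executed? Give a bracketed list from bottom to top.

[215, 12]

PUSH 10  [10]
DUP      [10, 10]
ADD      [20]
PUSH 11  [20, 11]
OVER     [20, 11, 20]
MOD      [20, 11]
MUL      [220]
PUSH -5  [220, -5]
ADD      [215]
PUSH 12  [215, 12]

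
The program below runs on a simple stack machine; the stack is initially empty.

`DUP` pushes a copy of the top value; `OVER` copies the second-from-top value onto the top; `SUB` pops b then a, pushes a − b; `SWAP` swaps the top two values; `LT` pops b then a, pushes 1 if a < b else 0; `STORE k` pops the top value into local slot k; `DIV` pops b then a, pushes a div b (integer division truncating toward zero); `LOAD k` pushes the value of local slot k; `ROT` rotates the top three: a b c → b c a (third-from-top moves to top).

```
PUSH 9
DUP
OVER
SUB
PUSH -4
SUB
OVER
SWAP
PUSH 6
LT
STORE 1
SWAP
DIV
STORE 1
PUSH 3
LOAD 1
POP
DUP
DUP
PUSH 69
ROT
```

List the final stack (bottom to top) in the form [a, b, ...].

PUSH 9   9
DUP      9 9
OVER     9 9 9
SUB      9 0
PUSH -4  9 0 -4
SUB      9 4
OVER     9 4 9
SWAP     9 9 4
PUSH 6   9 9 4 6
LT       9 9 1
STORE 1  9 9
SWAP     9 9
DIV      1
STORE 1  (empty)
PUSH 3   3
LOAD 1   3 1
POP      3
DUP      3 3
DUP      3 3 3
PUSH 69  3 3 3 69
ROT      3 3 69 3

[3, 3, 69, 3]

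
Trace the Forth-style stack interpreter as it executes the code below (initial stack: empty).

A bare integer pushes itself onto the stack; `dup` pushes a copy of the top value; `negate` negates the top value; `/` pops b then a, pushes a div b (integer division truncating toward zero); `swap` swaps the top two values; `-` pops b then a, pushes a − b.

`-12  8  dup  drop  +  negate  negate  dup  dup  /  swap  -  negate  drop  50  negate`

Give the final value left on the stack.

-12     [-12]
8       [-12, 8]
dup     [-12, 8, 8]
drop    [-12, 8]
+       [-4]
negate  [4]
negate  [-4]
dup     [-4, -4]
dup     [-4, -4, -4]
/       [-4, 1]
swap    [1, -4]
-       [5]
negate  [-5]
drop    []
50      [50]
negate  [-50]

-50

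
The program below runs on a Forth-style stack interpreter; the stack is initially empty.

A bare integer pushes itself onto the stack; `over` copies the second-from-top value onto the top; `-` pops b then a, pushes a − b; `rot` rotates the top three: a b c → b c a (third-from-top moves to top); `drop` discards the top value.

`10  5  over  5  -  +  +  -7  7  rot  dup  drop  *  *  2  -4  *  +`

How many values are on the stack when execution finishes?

10    [10]
5     [10, 5]
over  [10, 5, 10]
5     [10, 5, 10, 5]
-     [10, 5, 5]
+     [10, 10]
+     [20]
-7    [20, -7]
7     [20, -7, 7]
rot   [-7, 7, 20]
dup   [-7, 7, 20, 20]
drop  [-7, 7, 20]
*     [-7, 140]
*     [-980]
2     [-980, 2]
-4    [-980, 2, -4]
*     [-980, -8]
+     [-988]

1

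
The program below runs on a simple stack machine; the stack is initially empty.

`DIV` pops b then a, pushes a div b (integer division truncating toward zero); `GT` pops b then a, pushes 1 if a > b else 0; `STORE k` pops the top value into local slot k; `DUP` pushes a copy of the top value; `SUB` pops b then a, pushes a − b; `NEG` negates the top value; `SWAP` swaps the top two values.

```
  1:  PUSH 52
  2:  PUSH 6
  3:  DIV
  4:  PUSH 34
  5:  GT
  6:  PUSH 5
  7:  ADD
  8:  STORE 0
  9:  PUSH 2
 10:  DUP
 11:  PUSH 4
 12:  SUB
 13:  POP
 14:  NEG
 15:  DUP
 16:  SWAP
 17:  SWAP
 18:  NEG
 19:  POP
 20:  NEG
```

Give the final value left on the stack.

PUSH 52 → 52
PUSH 6  → 52 6
DIV     → 8
PUSH 34 → 8 34
GT      → 0
PUSH 5  → 0 5
ADD     → 5
STORE 0 → (empty)
PUSH 2  → 2
DUP     → 2 2
PUSH 4  → 2 2 4
SUB     → 2 -2
POP     → 2
NEG     → -2
DUP     → -2 -2
SWAP    → -2 -2
SWAP    → -2 -2
NEG     → -2 2
POP     → -2
NEG     → 2

2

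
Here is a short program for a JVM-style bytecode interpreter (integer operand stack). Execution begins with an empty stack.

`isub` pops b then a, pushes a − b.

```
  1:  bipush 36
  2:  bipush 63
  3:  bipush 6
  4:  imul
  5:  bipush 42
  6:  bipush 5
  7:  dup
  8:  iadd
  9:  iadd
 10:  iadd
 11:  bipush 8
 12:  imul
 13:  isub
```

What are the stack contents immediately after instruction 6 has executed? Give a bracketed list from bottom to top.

[36, 378, 42, 5]

bipush 36 : 36
bipush 63 : 36 63
bipush 6  : 36 63 6
imul      : 36 378
bipush 42 : 36 378 42
bipush 5  : 36 378 42 5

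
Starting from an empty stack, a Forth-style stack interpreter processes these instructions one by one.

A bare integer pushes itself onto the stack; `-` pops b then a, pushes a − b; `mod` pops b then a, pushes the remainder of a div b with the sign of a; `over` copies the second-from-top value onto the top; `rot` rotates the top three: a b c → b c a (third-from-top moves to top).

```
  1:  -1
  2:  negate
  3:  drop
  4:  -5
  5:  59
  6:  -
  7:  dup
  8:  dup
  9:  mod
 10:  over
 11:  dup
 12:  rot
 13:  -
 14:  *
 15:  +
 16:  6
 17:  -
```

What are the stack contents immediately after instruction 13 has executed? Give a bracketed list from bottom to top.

[-64, -64, -64]

-1     → -1
negate → 1
drop   → (empty)
-5     → -5
59     → -5 59
-      → -64
dup    → -64 -64
dup    → -64 -64 -64
mod    → -64 0
over   → -64 0 -64
dup    → -64 0 -64 -64
rot    → -64 -64 -64 0
-      → -64 -64 -64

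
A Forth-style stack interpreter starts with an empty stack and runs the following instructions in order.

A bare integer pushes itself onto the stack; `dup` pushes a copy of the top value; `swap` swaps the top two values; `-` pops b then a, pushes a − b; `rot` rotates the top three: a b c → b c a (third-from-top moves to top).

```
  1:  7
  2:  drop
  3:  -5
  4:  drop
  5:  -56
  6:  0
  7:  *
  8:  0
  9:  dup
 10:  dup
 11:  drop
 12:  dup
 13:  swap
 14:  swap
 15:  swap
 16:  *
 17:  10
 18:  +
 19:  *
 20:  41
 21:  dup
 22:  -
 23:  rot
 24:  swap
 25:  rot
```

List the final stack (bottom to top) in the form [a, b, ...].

[0, 0, 0]

7     [7]
drop  []
-5    [-5]
drop  []
-56   [-56]
0     [-56, 0]
*     [0]
0     [0, 0]
dup   [0, 0, 0]
dup   [0, 0, 0, 0]
drop  [0, 0, 0]
dup   [0, 0, 0, 0]
swap  [0, 0, 0, 0]
swap  [0, 0, 0, 0]
swap  [0, 0, 0, 0]
*     [0, 0, 0]
10    [0, 0, 0, 10]
+     [0, 0, 10]
*     [0, 0]
41    [0, 0, 41]
dup   [0, 0, 41, 41]
-     [0, 0, 0]
rot   [0, 0, 0]
swap  [0, 0, 0]
rot   [0, 0, 0]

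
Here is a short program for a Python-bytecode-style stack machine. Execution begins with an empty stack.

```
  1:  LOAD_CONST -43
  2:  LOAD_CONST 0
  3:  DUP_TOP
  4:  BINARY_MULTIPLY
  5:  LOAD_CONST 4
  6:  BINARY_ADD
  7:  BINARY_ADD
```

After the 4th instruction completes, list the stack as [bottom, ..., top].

[-43, 0]

LOAD_CONST -43  : [-43]
LOAD_CONST 0    : [-43, 0]
DUP_TOP         : [-43, 0, 0]
BINARY_MULTIPLY : [-43, 0]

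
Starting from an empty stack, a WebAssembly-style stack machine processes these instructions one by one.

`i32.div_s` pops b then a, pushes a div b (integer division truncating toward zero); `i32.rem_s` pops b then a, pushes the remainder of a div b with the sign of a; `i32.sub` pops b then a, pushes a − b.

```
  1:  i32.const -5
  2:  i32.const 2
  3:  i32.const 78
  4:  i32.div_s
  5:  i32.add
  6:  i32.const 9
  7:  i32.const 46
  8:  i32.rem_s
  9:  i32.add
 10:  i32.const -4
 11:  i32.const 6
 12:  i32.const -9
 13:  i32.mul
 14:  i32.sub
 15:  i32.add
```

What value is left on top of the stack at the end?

54

i32.const -5 -> [-5]
i32.const 2  -> [-5, 2]
i32.const 78 -> [-5, 2, 78]
i32.div_s    -> [-5, 0]
i32.add      -> [-5]
i32.const 9  -> [-5, 9]
i32.const 46 -> [-5, 9, 46]
i32.rem_s    -> [-5, 9]
i32.add      -> [4]
i32.const -4 -> [4, -4]
i32.const 6  -> [4, -4, 6]
i32.const -9 -> [4, -4, 6, -9]
i32.mul      -> [4, -4, -54]
i32.sub      -> [4, 50]
i32.add      -> [54]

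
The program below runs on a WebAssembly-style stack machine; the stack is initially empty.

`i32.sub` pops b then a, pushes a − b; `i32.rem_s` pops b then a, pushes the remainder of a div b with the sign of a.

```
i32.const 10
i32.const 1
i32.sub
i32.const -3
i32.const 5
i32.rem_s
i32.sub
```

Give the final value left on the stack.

i32.const 10 : [10]
i32.const 1  : [10, 1]
i32.sub      : [9]
i32.const -3 : [9, -3]
i32.const 5  : [9, -3, 5]
i32.rem_s    : [9, -3]
i32.sub      : [12]

12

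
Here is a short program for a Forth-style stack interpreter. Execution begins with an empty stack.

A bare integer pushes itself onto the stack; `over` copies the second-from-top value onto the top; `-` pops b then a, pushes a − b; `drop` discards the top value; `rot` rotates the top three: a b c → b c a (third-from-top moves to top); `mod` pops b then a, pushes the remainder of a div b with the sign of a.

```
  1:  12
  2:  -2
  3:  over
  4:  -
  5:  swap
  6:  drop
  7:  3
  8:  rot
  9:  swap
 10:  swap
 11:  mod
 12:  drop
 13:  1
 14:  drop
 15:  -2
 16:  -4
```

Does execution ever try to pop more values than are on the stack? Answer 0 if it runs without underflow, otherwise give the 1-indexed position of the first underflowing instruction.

8

12   -> 12
-2   -> 12 -2
over -> 12 -2 12
-    -> 12 -14
swap -> -14 12
drop -> -14
3    -> -14 3
rot  — needs 3 operands, stack has 2 → underflow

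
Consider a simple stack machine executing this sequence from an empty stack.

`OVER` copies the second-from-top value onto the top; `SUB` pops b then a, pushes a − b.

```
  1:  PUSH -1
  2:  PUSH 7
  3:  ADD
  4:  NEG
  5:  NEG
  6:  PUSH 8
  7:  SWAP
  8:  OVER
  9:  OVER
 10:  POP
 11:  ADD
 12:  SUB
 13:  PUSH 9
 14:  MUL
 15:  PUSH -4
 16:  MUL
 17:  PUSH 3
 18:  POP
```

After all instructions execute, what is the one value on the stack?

PUSH -1  [-1]
PUSH 7   [-1, 7]
ADD      [6]
NEG      [-6]
NEG      [6]
PUSH 8   [6, 8]
SWAP     [8, 6]
OVER     [8, 6, 8]
OVER     [8, 6, 8, 6]
POP      [8, 6, 8]
ADD      [8, 14]
SUB      [-6]
PUSH 9   [-6, 9]
MUL      [-54]
PUSH -4  [-54, -4]
MUL      [216]
PUSH 3   [216, 3]
POP      [216]

216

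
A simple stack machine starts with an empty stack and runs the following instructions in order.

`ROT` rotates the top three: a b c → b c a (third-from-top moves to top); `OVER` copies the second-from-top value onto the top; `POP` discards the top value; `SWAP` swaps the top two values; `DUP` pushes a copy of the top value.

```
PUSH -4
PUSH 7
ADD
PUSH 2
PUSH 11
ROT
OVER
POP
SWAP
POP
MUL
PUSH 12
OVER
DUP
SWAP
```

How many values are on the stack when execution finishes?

4

PUSH -4 → [-4]
PUSH 7  → [-4, 7]
ADD     → [3]
PUSH 2  → [3, 2]
PUSH 11 → [3, 2, 11]
ROT     → [2, 11, 3]
OVER    → [2, 11, 3, 11]
POP     → [2, 11, 3]
SWAP    → [2, 3, 11]
POP     → [2, 3]
MUL     → [6]
PUSH 12 → [6, 12]
OVER    → [6, 12, 6]
DUP     → [6, 12, 6, 6]
SWAP    → [6, 12, 6, 6]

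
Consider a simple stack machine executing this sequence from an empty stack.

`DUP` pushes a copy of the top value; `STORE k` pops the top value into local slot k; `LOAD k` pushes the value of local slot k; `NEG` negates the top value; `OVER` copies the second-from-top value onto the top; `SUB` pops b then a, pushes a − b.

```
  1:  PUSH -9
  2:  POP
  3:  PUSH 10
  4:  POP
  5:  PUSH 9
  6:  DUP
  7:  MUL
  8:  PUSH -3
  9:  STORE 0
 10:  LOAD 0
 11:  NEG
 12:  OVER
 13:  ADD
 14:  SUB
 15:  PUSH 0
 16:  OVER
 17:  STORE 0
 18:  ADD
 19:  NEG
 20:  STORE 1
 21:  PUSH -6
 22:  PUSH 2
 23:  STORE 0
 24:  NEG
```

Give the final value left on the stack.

6

PUSH -9  [-9]
POP      []
PUSH 10  [10]
POP      []
PUSH 9   [9]
DUP      [9, 9]
MUL      [81]
PUSH -3  [81, -3]
STORE 0  [81]
LOAD 0   [81, -3]
NEG      [81, 3]
OVER     [81, 3, 81]
ADD      [81, 84]
SUB      [-3]
PUSH 0   [-3, 0]
OVER     [-3, 0, -3]
STORE 0  [-3, 0]
ADD      [-3]
NEG      [3]
STORE 1  []
PUSH -6  [-6]
PUSH 2   [-6, 2]
STORE 0  [-6]
NEG      [6]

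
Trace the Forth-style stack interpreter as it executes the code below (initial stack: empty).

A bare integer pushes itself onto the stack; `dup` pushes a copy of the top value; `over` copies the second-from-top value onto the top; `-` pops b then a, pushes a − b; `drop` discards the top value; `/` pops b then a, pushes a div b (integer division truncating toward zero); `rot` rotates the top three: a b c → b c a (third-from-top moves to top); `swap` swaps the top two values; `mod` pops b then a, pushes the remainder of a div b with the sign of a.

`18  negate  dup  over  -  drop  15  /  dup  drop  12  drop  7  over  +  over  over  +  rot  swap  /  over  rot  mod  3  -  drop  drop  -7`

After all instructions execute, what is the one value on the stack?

-7

18     → 18
negate → -18
dup    → -18 -18
over   → -18 -18 -18
-      → -18 0
drop   → -18
15     → -18 15
/      → -1
dup    → -1 -1
drop   → -1
12     → -1 12
drop   → -1
7      → -1 7
over   → -1 7 -1
+      → -1 6
over   → -1 6 -1
over   → -1 6 -1 6
+      → -1 6 5
rot    → 6 5 -1
swap   → 6 -1 5
/      → 6 0
over   → 6 0 6
rot    → 0 6 6
mod    → 0 0
3      → 0 0 3
-      → 0 -3
drop   → 0
drop   → (empty)
-7     → -7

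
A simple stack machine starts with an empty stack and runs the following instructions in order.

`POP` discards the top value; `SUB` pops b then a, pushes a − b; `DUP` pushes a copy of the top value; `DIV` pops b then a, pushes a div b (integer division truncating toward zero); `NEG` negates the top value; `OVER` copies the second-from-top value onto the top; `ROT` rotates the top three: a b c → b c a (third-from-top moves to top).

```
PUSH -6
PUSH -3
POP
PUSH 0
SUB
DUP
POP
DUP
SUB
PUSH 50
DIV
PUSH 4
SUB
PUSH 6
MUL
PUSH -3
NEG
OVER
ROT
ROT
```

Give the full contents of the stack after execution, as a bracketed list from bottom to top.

PUSH -6  -6
PUSH -3  -6 -3
POP      -6
PUSH 0   -6 0
SUB      -6
DUP      -6 -6
POP      -6
DUP      -6 -6
SUB      0
PUSH 50  0 50
DIV      0
PUSH 4   0 4
SUB      -4
PUSH 6   -4 6
MUL      -24
PUSH -3  -24 -3
NEG      -24 3
OVER     -24 3 -24
ROT      3 -24 -24
ROT      -24 -24 3

[-24, -24, 3]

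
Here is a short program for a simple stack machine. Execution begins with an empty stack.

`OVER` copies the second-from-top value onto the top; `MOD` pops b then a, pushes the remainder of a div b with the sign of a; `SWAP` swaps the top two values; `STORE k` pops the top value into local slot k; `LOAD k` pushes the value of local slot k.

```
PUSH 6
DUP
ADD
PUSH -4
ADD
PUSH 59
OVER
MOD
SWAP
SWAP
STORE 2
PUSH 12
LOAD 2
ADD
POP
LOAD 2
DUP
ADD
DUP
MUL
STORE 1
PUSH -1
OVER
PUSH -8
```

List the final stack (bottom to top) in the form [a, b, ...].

PUSH 6  → [6]
DUP     → [6, 6]
ADD     → [12]
PUSH -4 → [12, -4]
ADD     → [8]
PUSH 59 → [8, 59]
OVER    → [8, 59, 8]
MOD     → [8, 3]
SWAP    → [3, 8]
SWAP    → [8, 3]
STORE 2 → [8]
PUSH 12 → [8, 12]
LOAD 2  → [8, 12, 3]
ADD     → [8, 15]
POP     → [8]
LOAD 2  → [8, 3]
DUP     → [8, 3, 3]
ADD     → [8, 6]
DUP     → [8, 6, 6]
MUL     → [8, 36]
STORE 1 → [8]
PUSH -1 → [8, -1]
OVER    → [8, -1, 8]
PUSH -8 → [8, -1, 8, -8]

[8, -1, 8, -8]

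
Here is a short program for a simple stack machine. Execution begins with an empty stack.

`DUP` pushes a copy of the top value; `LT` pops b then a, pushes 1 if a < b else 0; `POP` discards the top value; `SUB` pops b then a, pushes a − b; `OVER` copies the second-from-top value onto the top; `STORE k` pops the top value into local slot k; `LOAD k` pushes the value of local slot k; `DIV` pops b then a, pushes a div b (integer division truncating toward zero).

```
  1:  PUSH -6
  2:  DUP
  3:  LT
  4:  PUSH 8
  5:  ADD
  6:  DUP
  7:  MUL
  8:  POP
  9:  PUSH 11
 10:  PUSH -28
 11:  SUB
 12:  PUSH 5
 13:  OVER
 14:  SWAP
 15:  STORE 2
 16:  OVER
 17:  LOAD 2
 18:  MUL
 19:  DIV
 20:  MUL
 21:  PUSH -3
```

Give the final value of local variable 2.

PUSH -6   -6
DUP       -6 -6
LT        0
PUSH 8    0 8
ADD       8
DUP       8 8
MUL       64
POP       (empty)
PUSH 11   11
PUSH -28  11 -28
SUB       39
PUSH 5    39 5
OVER      39 5 39
SWAP      39 39 5
STORE 2   39 39
OVER      39 39 39
LOAD 2    39 39 39 5
MUL       39 39 195
DIV       39 0
MUL       0
PUSH -3   0 -3

5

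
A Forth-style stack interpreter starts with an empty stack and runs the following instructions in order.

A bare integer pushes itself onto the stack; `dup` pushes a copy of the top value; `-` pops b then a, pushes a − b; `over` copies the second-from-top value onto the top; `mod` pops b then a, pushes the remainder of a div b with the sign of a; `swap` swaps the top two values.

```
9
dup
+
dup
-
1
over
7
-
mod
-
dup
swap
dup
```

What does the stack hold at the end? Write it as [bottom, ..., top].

[-1, -1, -1]

9    → 9
dup  → 9 9
+    → 18
dup  → 18 18
-    → 0
1    → 0 1
over → 0 1 0
7    → 0 1 0 7
-    → 0 1 -7
mod  → 0 1
-    → -1
dup  → -1 -1
swap → -1 -1
dup  → -1 -1 -1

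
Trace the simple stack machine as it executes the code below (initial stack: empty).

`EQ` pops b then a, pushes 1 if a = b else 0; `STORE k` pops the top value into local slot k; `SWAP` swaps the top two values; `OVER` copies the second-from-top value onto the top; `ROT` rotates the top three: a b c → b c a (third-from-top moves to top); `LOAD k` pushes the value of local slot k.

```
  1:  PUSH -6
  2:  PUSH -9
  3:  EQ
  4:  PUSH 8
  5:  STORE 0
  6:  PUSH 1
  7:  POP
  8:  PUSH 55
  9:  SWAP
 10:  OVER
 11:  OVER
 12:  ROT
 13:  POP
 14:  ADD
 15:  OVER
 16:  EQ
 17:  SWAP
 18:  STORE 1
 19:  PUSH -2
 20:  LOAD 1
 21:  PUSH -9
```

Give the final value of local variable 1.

55

PUSH -6  -6
PUSH -9  -6 -9
EQ       0
PUSH 8   0 8
STORE 0  0
PUSH 1   0 1
POP      0
PUSH 55  0 55
SWAP     55 0
OVER     55 0 55
OVER     55 0 55 0
ROT      55 55 0 0
POP      55 55 0
ADD      55 55
OVER     55 55 55
EQ       55 1
SWAP     1 55
STORE 1  1
PUSH -2  1 -2
LOAD 1   1 -2 55
PUSH -9  1 -2 55 -9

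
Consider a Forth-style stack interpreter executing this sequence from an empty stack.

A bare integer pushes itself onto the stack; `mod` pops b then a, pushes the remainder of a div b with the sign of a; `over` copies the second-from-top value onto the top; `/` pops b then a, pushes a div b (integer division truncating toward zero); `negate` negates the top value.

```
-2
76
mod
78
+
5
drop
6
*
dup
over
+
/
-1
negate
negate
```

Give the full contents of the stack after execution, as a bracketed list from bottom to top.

-2     → -2
76     → -2 76
mod    → -2
78     → -2 78
+      → 76
5      → 76 5
drop   → 76
6      → 76 6
*      → 456
dup    → 456 456
over   → 456 456 456
+      → 456 912
/      → 0
-1     → 0 -1
negate → 0 1
negate → 0 -1

[0, -1]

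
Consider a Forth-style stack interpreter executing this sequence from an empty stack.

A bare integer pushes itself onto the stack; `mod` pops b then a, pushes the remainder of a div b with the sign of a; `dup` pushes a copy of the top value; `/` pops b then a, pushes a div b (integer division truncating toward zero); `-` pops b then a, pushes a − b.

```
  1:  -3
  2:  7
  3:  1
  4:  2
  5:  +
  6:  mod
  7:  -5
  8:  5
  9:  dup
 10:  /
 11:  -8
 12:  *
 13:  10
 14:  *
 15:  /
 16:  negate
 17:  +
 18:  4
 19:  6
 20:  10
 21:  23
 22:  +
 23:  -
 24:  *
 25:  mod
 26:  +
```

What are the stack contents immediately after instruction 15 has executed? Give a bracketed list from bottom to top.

[-3, 1, 0]

-3  → [-3]
7   → [-3, 7]
1   → [-3, 7, 1]
2   → [-3, 7, 1, 2]
+   → [-3, 7, 3]
mod → [-3, 1]
-5  → [-3, 1, -5]
5   → [-3, 1, -5, 5]
dup → [-3, 1, -5, 5, 5]
/   → [-3, 1, -5, 1]
-8  → [-3, 1, -5, 1, -8]
*   → [-3, 1, -5, -8]
10  → [-3, 1, -5, -8, 10]
*   → [-3, 1, -5, -80]
/   → [-3, 1, 0]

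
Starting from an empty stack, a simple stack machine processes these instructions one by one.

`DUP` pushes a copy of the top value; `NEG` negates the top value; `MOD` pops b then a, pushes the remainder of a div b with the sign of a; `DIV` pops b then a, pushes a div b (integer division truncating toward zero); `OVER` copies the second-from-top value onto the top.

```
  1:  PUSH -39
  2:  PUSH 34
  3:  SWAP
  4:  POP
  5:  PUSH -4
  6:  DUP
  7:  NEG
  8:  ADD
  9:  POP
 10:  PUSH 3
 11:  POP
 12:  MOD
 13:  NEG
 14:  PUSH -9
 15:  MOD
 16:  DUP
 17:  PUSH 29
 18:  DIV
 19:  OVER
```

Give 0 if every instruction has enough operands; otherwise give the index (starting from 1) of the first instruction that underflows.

12

PUSH -39 -> -39
PUSH 34  -> -39 34
SWAP     -> 34 -39
POP      -> 34
PUSH -4  -> 34 -4
DUP      -> 34 -4 -4
NEG      -> 34 -4 4
ADD      -> 34 0
POP      -> 34
PUSH 3   -> 34 3
POP      -> 34
MOD  — needs 2 operands, stack has 1 → underflow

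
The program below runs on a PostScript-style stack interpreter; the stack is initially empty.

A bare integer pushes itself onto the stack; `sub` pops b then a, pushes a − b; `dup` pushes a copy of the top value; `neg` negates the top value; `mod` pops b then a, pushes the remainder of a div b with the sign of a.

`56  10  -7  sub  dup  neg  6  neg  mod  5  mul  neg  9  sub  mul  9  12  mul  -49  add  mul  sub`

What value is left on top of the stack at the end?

-15992

56  → [56]
10  → [56, 10]
-7  → [56, 10, -7]
sub → [56, 17]
dup → [56, 17, 17]
neg → [56, 17, -17]
6   → [56, 17, -17, 6]
neg → [56, 17, -17, -6]
mod → [56, 17, -5]
5   → [56, 17, -5, 5]
mul → [56, 17, -25]
neg → [56, 17, 25]
9   → [56, 17, 25, 9]
sub → [56, 17, 16]
mul → [56, 272]
9   → [56, 272, 9]
12  → [56, 272, 9, 12]
mul → [56, 272, 108]
-49 → [56, 272, 108, -49]
add → [56, 272, 59]
mul → [56, 16048]
sub → [-15992]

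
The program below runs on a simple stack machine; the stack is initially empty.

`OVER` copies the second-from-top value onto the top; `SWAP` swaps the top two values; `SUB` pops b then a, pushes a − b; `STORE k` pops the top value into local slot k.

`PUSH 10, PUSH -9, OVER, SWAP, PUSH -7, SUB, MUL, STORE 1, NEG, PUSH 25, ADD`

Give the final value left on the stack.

PUSH 10 -> 10
PUSH -9 -> 10 -9
OVER    -> 10 -9 10
SWAP    -> 10 10 -9
PUSH -7 -> 10 10 -9 -7
SUB     -> 10 10 -2
MUL     -> 10 -20
STORE 1 -> 10
NEG     -> -10
PUSH 25 -> -10 25
ADD     -> 15

15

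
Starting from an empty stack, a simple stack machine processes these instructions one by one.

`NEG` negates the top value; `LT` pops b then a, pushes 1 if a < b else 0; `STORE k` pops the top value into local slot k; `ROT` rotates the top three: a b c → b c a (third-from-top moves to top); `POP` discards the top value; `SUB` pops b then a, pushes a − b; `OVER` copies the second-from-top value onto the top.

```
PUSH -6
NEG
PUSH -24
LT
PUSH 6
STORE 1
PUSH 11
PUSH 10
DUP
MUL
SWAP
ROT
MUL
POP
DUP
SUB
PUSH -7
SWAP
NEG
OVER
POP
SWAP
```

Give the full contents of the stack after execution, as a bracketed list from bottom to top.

[0, -7]

PUSH -6  : -6
NEG      : 6
PUSH -24 : 6 -24
LT       : 0
PUSH 6   : 0 6
STORE 1  : 0
PUSH 11  : 0 11
PUSH 10  : 0 11 10
DUP      : 0 11 10 10
MUL      : 0 11 100
SWAP     : 0 100 11
ROT      : 100 11 0
MUL      : 100 0
POP      : 100
DUP      : 100 100
SUB      : 0
PUSH -7  : 0 -7
SWAP     : -7 0
NEG      : -7 0
OVER     : -7 0 -7
POP      : -7 0
SWAP     : 0 -7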